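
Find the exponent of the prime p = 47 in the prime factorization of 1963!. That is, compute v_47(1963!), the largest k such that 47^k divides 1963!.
v_47(1963!) = 41

Legendre's formula: v_p(n!) = Σ_{k ≥ 1} ⌊n / p^k⌋. For p = 47, n = 1963, the terms are:
  ⌊1963/47^1⌋ = ⌊1963/47⌋ = 41
(the next term ⌊1963/47^2⌋ = 0, terminating the sum). Summing: v_47(1963!) = 41 = 41.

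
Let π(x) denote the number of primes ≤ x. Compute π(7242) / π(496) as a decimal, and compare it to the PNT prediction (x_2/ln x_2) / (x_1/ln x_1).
π(7242)/π(496) = 925/94 ≈ 9.8404;  PNT prediction ≈ 10.1963.

π(496) = 94 and π(7242) = 925, so π(7242)/π(496) ≈ 9.8404. The PNT-predicted ratio is (7242/ln(7242)) / (496/ln(496)) ≈ 10.1963. The two agree to within a few percent, as expected.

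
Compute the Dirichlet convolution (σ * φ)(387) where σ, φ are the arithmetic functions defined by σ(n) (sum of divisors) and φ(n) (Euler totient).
(σ * φ)(387) = 2322

Divisors of 387: [1, 3, 9, 43, 129, 387]. For each d | 387:
  d = 1: σ(1) · φ(387/1) = 1 · 252 = 252
  d = 3: σ(3) · φ(387/3) = 4 · 84 = 336
  d = 9: σ(9) · φ(387/9) = 13 · 42 = 546
  d = 43: σ(43) · φ(387/43) = 44 · 6 = 264
  d = 129: σ(129) · φ(387/129) = 176 · 2 = 352
  d = 387: σ(387) · φ(387/387) = 572 · 1 = 572
Summing: (σ * φ)(387) = 252 + 336 + 546 + 264 + 352 + 572 = 2322.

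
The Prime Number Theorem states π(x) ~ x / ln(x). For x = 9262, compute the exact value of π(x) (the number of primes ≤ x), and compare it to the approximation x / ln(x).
π(9262) = 1147;  x/ln(x) ≈ 1014.05;  relative error ≈ 11.59%.

Directly count primes up to 9262: π(9262) = 1147. The PNT approximation gives 9262/ln(9262) ≈ 9262/9.13368 ≈ 1014.05. Relative error (π(x) − x/ln(x)) / π(x) ≈ 11.59%; the approximation is known to undercount slightly (Li(x) is a better estimate).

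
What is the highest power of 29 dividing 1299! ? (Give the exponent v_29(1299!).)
v_29(1299!) = 45

Legendre's formula: v_p(n!) = Σ_{k ≥ 1} ⌊n / p^k⌋. For p = 29, n = 1299, the terms are:
  ⌊1299/29^1⌋ = ⌊1299/29⌋ = 44
  ⌊1299/29^2⌋ = ⌊1299/841⌋ = 1
(the next term ⌊1299/29^3⌋ = 0, terminating the sum). Summing: v_29(1299!) = 44 + 1 = 45.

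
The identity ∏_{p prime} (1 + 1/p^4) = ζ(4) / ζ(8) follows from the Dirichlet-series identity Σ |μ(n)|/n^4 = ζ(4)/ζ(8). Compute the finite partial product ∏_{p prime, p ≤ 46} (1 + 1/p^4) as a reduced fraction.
∏ = 9797980044774469102330603903164632306176249714317508104704/9089648120265456627180951239843248289566061362769110535625

The primes p ≤ 46 are [2, 3, 5, 7, 11, 13, 17, 19, 23, 29, 31, 37, 41, 43]. For each, (1 + 1/p^4) = (p^4 + 1)/p^4. Multiplying these fractions over p ∈ [2, 3, 5, 7, 11, 13, 17, 19, 23, 29, 31, 37, 41, 43] gives 9797980044774469102330603903164632306176249714317508104704/9089648120265456627180951239843248289566061362769110535625. (In the limit P → ∞ this tends to ζ(4)/ζ(8).)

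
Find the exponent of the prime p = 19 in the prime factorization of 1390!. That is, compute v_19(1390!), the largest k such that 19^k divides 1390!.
v_19(1390!) = 76

Legendre's formula: v_p(n!) = Σ_{k ≥ 1} ⌊n / p^k⌋. For p = 19, n = 1390, the terms are:
  ⌊1390/19^1⌋ = ⌊1390/19⌋ = 73
  ⌊1390/19^2⌋ = ⌊1390/361⌋ = 3
(the next term ⌊1390/19^3⌋ = 0, terminating the sum). Summing: v_19(1390!) = 73 + 3 = 76.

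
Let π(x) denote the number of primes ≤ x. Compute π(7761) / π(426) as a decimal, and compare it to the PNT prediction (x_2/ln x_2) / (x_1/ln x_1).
π(7761)/π(426) = 985/82 ≈ 12.0122;  PNT prediction ≈ 12.3148.

π(426) = 82 and π(7761) = 985, so π(7761)/π(426) ≈ 12.0122. The PNT-predicted ratio is (7761/ln(7761)) / (426/ln(426)) ≈ 12.3148. The two agree to within a few percent, as expected.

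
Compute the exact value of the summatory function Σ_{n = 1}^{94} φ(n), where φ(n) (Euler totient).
Σ_{n ≤ 94} φ(n) = 2702

Compute φ(n) for each 1 ≤ n ≤ 94: φ(1) = 1, φ(2) = 1, φ(3) = 2, φ(4) = 2, φ(5) = 4, φ(6) = 2, φ(7) = 6, φ(8) = 4, φ(9) = 6, φ(10) = 4, φ(11) = 10, φ(12) = 4, φ(13) = 12, φ(14) = 6, φ(15) = 8, φ(16) = 8, φ(17) = 16, φ(18) = 6, φ(19) = 18, φ(20) = 8, φ(21) = 12, φ(22) = 10, φ(23) = 22, φ(24) = 8, φ(25) = 20, φ(26) = 12, φ(27) = 18, φ(28) = 12, φ(29) = 28, φ(30) = 8, φ(31) = 30, φ(32) = 16, φ(33) = 20, φ(34) = 16, φ(35) = 24, φ(36) = 12, φ(37) = 36, φ(38) = 18, φ(39) = 24, φ(40) = 16, φ(41) = 40, φ(42) = 12, φ(43) = 42, φ(44) = 20, φ(45) = 24, φ(46) = 22, φ(47) = 46, φ(48) = 16, φ(49) = 42, φ(50) = 20, φ(51) = 32, φ(52) = 24, φ(53) = 52, φ(54) = 18, φ(55) = 40, φ(56) = 24, φ(57) = 36, φ(58) = 28, φ(59) = 58, φ(60) = 16, φ(61) = 60, φ(62) = 30, φ(63) = 36, φ(64) = 32, φ(65) = 48, φ(66) = 20, φ(67) = 66, φ(68) = 32, φ(69) = 44, φ(70) = 24, φ(71) = 70, φ(72) = 24, φ(73) = 72, φ(74) = 36, φ(75) = 40, φ(76) = 36, φ(77) = 60, φ(78) = 24, φ(79) = 78, φ(80) = 32, φ(81) = 54, φ(82) = 40, φ(83) = 82, φ(84) = 24, φ(85) = 64, φ(86) = 42, φ(87) = 56, φ(88) = 40, φ(89) = 88, φ(90) = 24, φ(91) = 72, φ(92) = 44, φ(93) = 60, φ(94) = 46. Summing all 94 values: 2702. (Average order: Σ_{n ≤ x} φ(n) ~ (3/π²) x². For x = 94, (3/π²)·94² ≈ 2685.82.)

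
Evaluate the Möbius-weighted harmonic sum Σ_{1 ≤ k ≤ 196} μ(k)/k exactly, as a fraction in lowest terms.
Σ μ(k)/k = -43277238338814707352435871087729404219364080007991120795068950289487278357/2094340804123062964635950016266159511607730554966537454865305011530672742866

Values of μ(k) for 1 ≤ k ≤ 196: μ(1) = 1, μ(2) = -1, μ(3) = -1, μ(5) = -1, μ(6) = 1, μ(7) = -1, μ(10) = 1, μ(11) = -1, μ(13) = -1, μ(14) = 1, μ(15) = 1, μ(17) = -1, μ(19) = -1, μ(21) = 1, μ(22) = 1, μ(23) = -1, μ(26) = 1, μ(29) = -1, μ(30) = -1, μ(31) = -1, μ(33) = 1, μ(34) = 1, μ(35) = 1, μ(37) = -1, μ(38) = 1, μ(39) = 1, μ(41) = -1, μ(42) = -1, μ(43) = -1, μ(46) = 1, μ(47) = -1, μ(51) = 1, μ(53) = -1, μ(55) = 1, μ(57) = 1, μ(58) = 1, μ(59) = -1, μ(61) = -1, μ(62) = 1, μ(65) = 1, μ(66) = -1, μ(67) = -1, μ(69) = 1, μ(70) = -1, μ(71) = -1, μ(73) = -1, μ(74) = 1, μ(77) = 1, μ(78) = -1, μ(79) = -1, μ(82) = 1, μ(83) = -1, μ(85) = 1, μ(86) = 1, μ(87) = 1, μ(89) = -1, μ(91) = 1, μ(93) = 1, μ(94) = 1, μ(95) = 1, μ(97) = -1, μ(101) = -1, μ(102) = -1, μ(103) = -1, μ(105) = -1, μ(106) = 1, μ(107) = -1, μ(109) = -1, μ(110) = -1, μ(111) = 1, μ(113) = -1, μ(114) = -1, μ(115) = 1, μ(118) = 1, μ(119) = 1, μ(122) = 1, μ(123) = 1, μ(127) = -1, μ(129) = 1, μ(130) = -1, μ(131) = -1, μ(133) = 1, μ(134) = 1, μ(137) = -1, μ(138) = -1, μ(139) = -1, μ(141) = 1, μ(142) = 1, μ(143) = 1, μ(145) = 1, μ(146) = 1, μ(149) = -1, μ(151) = -1, μ(154) = -1, μ(155) = 1, μ(157) = -1, μ(158) = 1, μ(159) = 1, μ(161) = 1, μ(163) = -1, μ(165) = -1, μ(166) = 1, μ(167) = -1, μ(170) = -1, μ(173) = -1, μ(174) = -1, μ(177) = 1, μ(178) = 1, μ(179) = -1, μ(181) = -1, μ(182) = -1, μ(183) = 1, μ(185) = 1, μ(186) = -1, μ(187) = 1, μ(190) = -1, μ(191) = -1, μ(193) = -1, μ(194) = 1, μ(195) = -1, with μ = 0 on non-squarefree integers. Summing μ(k)/k for k where μ(k) ≠ 0 gives -43277238338814707352435871087729404219364080007991120795068950289487278357/2094340804123062964635950016266159511607730554966537454865305011530672742866 ≈ -0.0207. (PNT ⟺ this sum → 0 as n → ∞.)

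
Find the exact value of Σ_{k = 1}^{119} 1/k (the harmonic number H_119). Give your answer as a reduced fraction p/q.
H_119 = 93164933029543732588289222815367988877515840444049/17379782769567790172972927968296006432665936992320

Direct summation: H_119 = 1 + 1/2 + ... + 1/119. The least common denominator is lcm(1, ..., 119) = 955888052326228459513511038256280353796626534577600; over this denominator the numerator is 955888052326228459513511038256280353796626534577600 + 477944026163114229756755519128140176898313267288800 + 318629350775409486504503679418760117932208844859200 + 238972013081557114878377759564070088449156633644400 + 191177610465245691902702207651256070759325306915520 + 159314675387704743252251839709380058966104422429600 + 136555436046604065644787291179468621970946647796800 + 119486006540778557439188879782035044224578316822200 + 106209783591803162168167893139586705977402948286400 + 95588805232622845951351103825628035379662653457760 + 86898913847838950864864639841480032163329684961600 + 79657337693852371626125919854690029483052211214800 + 73529850178940650731808541404329257984355887275200 + 68277718023302032822393645589734310985473323898400 + 63725870155081897300900735883752023586441768971840 + 59743003270389278719594439891017522112289158411100 + 56228708960366379971383002250369432576272149092800 + 53104891795901581084083946569793352988701474143200 + 50309897490854129448079528329277913357717186030400 + 47794402616311422975675551912814017689831326728880 + 45518478682201355214929097059822873990315549265600 + 43449456923919475432432319920740016081664842480800 + 41560350101140367804935262532881754512896805851200 + 39828668846926185813062959927345014741526105607400 + 38235522093049138380540441530251214151865061383104 + 36764925089470325365904270702164628992177943637600 + 35403261197267720722722631046528901992467649428800 + 34138859011651016411196822794867155492736661949200 + 32961656976766498603914173732975184613676777054400 + 31862935077540948650450367941876011793220884485920 + 30835098462136401919790678653428398509568597889600 + 29871501635194639359797219945508761056144579205550 + 28966304615946316954954879947160010721109894987200 + 28114354480183189985691501125184716288136074546400 + 27311087209320813128957458235893724394189329559360 + 26552445897950790542041973284896676494350737071600 + 25834812225033201608473271304223793345854771204800 + 25154948745427064724039764164638956678858593015200 + 24509950059646883577269513801443085994785295758400 + 23897201308155711487837775956407008844915663364440 + 23314342739664108768622220445275130580405525233600 + 22759239341100677607464548529911436995157774632800 + 22229954705261126965430489261773961716200617083200 + 21724728461959737716216159960370008040832421240400 + 21241956718360632433633578627917341195480589657280 + 20780175050570183902467631266440877256448402925600 + 20338043666515499138585341239495326676523968820800 + 19914334423463092906531479963672507370763052803700 + 19507919435229152234969613025638374567278092542400 + 19117761046524569190270220765125607075932530691552 + 18742902986788793323794334083456477525424049697600 + 18382462544735162682952135351082314496088971818800 + 18035623628796763387047378080307176486728802539200 + 17701630598633860361361315523264450996233824714400 + 17379782769567790172972927968296006432665936992320 + 17069429505825508205598411397433577746368330974600 + 16769965830284709816026509443092637785905728676800 + 16480828488383249301957086866487592306838388527200 + 16201492412308956940906966750106446674519093806400 + 15931467538770474325225183970938005896610442242960 + 15670295939774237041205098987807874652403713681600 + 15417549231068200959895339326714199254784298944800 + 15172826227400451738309699019940957996771849755200 + 14935750817597319679898609972754380528072289602775 + 14705970035788130146361708280865851596871177455040 + 14483152307973158477477439973580005360554947493600 + 14266985855615350141992702063526572444725769172800 + 14057177240091594992845750562592358144068037273200 + 13853450033713455934978420844293918170965601950400 + 13655543604660406564478729117946862197094664779680 + 13463212004594767035401563919102540194318683585600 + 13276222948975395271020986642448338247175368535800 + 13094356881181211774157685455565484298583925131200 + 12917406112516600804236635652111896672927385602400 + 12745174031016379460180147176750404717288353794368 + 12577474372713532362019882082319478339429296507600 + 12414130549691278694980662834497147451904240708800 + 12254975029823441788634756900721542997392647879200 + 12099848763623145057133051117168105744261095374400 + 11948600654077855743918887978203504422457831682220 + 11801087065755906907574210348842967330822549809600 + 11657171369832054384311110222637565290202762616800 + 11516723522002752524259169135617835587911163067200 + 11379619670550338803732274264955718497578887316400 + 11245741792073275994276600450073886515254429818560 + 11114977352630563482715244630886980858100308541600 + 10987218992255499534638057910991728204558925684800 + 10862364230979868858108079980185004020416210620200 + 10740315194676724264196753238834610716816028478400 + 10620978359180316216816789313958670597740294828640 + 10504264311277235818829791629189893997765126753600 + 10390087525285091951233815633220438628224201462800 + 10278366154045467306596892884476132836522865963200 + 10169021833257749569292670619747663338261984410400 + 10061979498170825889615905665855582671543437206080 + 9957167211731546453265739981836253685381526401850 + 9854516003363179994984649878930725296872438500800 + 9753959717614576117484806512819187283639046271200 + 9655434871982105651651626649053336907036631662400 + 9558880523262284595135110382562803537966265345776 + 9464238141843846133797138992636439146501252817600 + 9371451493394396661897167041728238762712024848800 + 9280466527439111257412728526760003434918704219200 + 9191231272367581341476067675541157248044485909400 + 9103695736440271042985819411964574798063109853120 + 9017811814398381693523689040153588243364401269600 + 8933533199310546350593561105198881811183425556800 + 8850815299316930180680657761632225498116912357200 + 8769615158956224399206523286754865631161711326400 + 8689891384783895086486463984148003216332968496160 + 8611604075011067202824423768074597781951590401600 + 8534714752912754102799205698716788873184165487300 + 8459186303771933270031071135011330564571916235200 + 8384982915142354908013254721546318892952864338400 + 8312070020228073560987052506576350902579361170240 + 8240414244191624650978543433243796153419194263600 + 8169983353215627859089837933814361998261765252800 + 8100746206154478470453483375053223337259546903200 + 8032672708623768567340428892909918939467449870400 = 5124071316624905292355907254845239388263371224422695, so H_119 = 5124071316624905292355907254845239388263371224422695/955888052326228459513511038256280353796626534577600; reducing by gcd(5124071316624905292355907254845239388263371224422695, 955888052326228459513511038256280353796626534577600) = 55 gives 93164933029543732588289222815367988877515840444049/17379782769567790172972927968296006432665936992320 ≈ 5.36053. (The PNT-adjacent estimate ln(119) + γ ≈ 5.35634 matches within O(1/n).)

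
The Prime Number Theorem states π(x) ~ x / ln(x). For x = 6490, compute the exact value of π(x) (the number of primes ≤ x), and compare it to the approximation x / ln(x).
π(6490) = 841;  x/ln(x) ≈ 739.35;  relative error ≈ 12.09%.

Directly count primes up to 6490: π(6490) = 841. The PNT approximation gives 6490/ln(6490) ≈ 6490/8.77802 ≈ 739.35. Relative error (π(x) − x/ln(x)) / π(x) ≈ 12.09%; the approximation is known to undercount slightly (Li(x) is a better estimate).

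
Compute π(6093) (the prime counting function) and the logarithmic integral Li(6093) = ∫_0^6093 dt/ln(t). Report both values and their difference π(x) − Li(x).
π(6093) = 795;  Li(6093) ≈ 811.09;  π(x) − Li(x) ≈ -16.09.

Direct count of primes ≤ 6093 gives π(6093) = 795. Numerical evaluation of the logarithmic integral gives Li(6093) ≈ 811.09. The difference π(x) − Li(x) ≈ -16.09 is typically negative for small/moderate x (Li(x) overestimates), though Littlewood's theorem shows this sign changes infinitely often.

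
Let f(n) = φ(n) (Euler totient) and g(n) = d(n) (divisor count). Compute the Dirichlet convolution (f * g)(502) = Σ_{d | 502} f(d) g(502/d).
(φ * d)(502) = 756

Divisors of 502: [1, 2, 251, 502]. For each d | 502:
  d = 1: φ(1) · d(502/1) = 1 · 4 = 4
  d = 2: φ(2) · d(502/2) = 1 · 2 = 2
  d = 251: φ(251) · d(502/251) = 250 · 2 = 500
  d = 502: φ(502) · d(502/502) = 250 · 1 = 250
Summing: (φ * d)(502) = 4 + 2 + 500 + 250 = 756.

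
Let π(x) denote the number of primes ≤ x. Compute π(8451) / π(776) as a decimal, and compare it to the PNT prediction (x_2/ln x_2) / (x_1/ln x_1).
π(8451)/π(776) = 1057/137 ≈ 7.7153;  PNT prediction ≈ 8.0144.

π(776) = 137 and π(8451) = 1057, so π(8451)/π(776) ≈ 7.7153. The PNT-predicted ratio is (8451/ln(8451)) / (776/ln(776)) ≈ 8.0144. The two agree to within a few percent, as expected.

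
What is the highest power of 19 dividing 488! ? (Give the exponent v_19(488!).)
v_19(488!) = 26

Legendre's formula: v_p(n!) = Σ_{k ≥ 1} ⌊n / p^k⌋. For p = 19, n = 488, the terms are:
  ⌊488/19^1⌋ = ⌊488/19⌋ = 25
  ⌊488/19^2⌋ = ⌊488/361⌋ = 1
(the next term ⌊488/19^3⌋ = 0, terminating the sum). Summing: v_19(488!) = 25 + 1 = 26.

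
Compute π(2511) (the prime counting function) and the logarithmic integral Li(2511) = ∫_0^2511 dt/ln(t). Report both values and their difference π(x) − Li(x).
π(2511) = 368;  Li(2511) ≈ 381.01;  π(x) − Li(x) ≈ -13.01.

Direct count of primes ≤ 2511 gives π(2511) = 368. Numerical evaluation of the logarithmic integral gives Li(2511) ≈ 381.01. The difference π(x) − Li(x) ≈ -13.01 is typically negative for small/moderate x (Li(x) overestimates), though Littlewood's theorem shows this sign changes infinitely often.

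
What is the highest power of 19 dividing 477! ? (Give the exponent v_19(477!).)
v_19(477!) = 26

Legendre's formula: v_p(n!) = Σ_{k ≥ 1} ⌊n / p^k⌋. For p = 19, n = 477, the terms are:
  ⌊477/19^1⌋ = ⌊477/19⌋ = 25
  ⌊477/19^2⌋ = ⌊477/361⌋ = 1
(the next term ⌊477/19^3⌋ = 0, terminating the sum). Summing: v_19(477!) = 25 + 1 = 26.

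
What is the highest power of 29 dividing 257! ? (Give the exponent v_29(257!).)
v_29(257!) = 8

Legendre's formula: v_p(n!) = Σ_{k ≥ 1} ⌊n / p^k⌋. For p = 29, n = 257, the terms are:
  ⌊257/29^1⌋ = ⌊257/29⌋ = 8
(the next term ⌊257/29^2⌋ = 0, terminating the sum). Summing: v_29(257!) = 8 = 8.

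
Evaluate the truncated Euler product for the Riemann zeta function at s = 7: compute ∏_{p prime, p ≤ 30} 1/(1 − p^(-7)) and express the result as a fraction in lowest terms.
∏ = 20189988207350348919037978304364860886791127062160383015625/20022812195570168466484427140768180765465562977446282025216

The primes p ≤ 30 are [2, 3, 5, 7, 11, 13, 17, 19, 23, 29]. For each prime, (1 − 1/p^7)^(-1) = p^7 / (p^7 − 1). The product is (1 − 1/2^7)^(-1), (1 − 1/3^7)^(-1), (1 − 1/5^7)^(-1), (1 − 1/7^7)^(-1), (1 − 1/11^7)^(-1), (1 − 1/13^7)^(-1), (1 − 1/17^7)^(-1), (1 − 1/19^7)^(-1), (1 − 1/23^7)^(-1), (1 − 1/29^7)^(-1) = ∏ p^7 / (p^7 − 1) = 20189988207350348919037978304364860886791127062160383015625/20022812195570168466484427140768180765465562977446282025216.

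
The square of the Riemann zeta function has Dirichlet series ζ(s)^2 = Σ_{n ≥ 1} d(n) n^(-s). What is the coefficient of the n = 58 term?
d(58) = 4

ζ(s)^2 = (Σ 1/m^s)(Σ 1/k^s). The coefficient of 1/n^s in the product is the number of ordered pairs (m, k) with mk = n, which equals d(n). For n = 58, divisors are [1, 2, 29, 58], so d(58) = 4.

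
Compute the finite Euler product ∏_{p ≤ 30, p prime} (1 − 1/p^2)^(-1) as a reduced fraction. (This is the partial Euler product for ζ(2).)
∏ = 86285158710179/52836150804480

The primes p ≤ 30 are [2, 3, 5, 7, 11, 13, 17, 19, 23, 29]. For each prime, (1 − 1/p^2)^(-1) = p^2 / (p^2 − 1). The product is (1 − 1/2^2)^(-1), (1 − 1/3^2)^(-1), (1 − 1/5^2)^(-1), (1 − 1/7^2)^(-1), (1 − 1/11^2)^(-1), (1 − 1/13^2)^(-1), (1 − 1/17^2)^(-1), (1 − 1/19^2)^(-1), (1 − 1/23^2)^(-1), (1 − 1/29^2)^(-1) = ∏ p^2 / (p^2 − 1) = 86285158710179/52836150804480.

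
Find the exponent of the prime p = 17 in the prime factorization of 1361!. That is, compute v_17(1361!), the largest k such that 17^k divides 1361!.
v_17(1361!) = 84

Legendre's formula: v_p(n!) = Σ_{k ≥ 1} ⌊n / p^k⌋. For p = 17, n = 1361, the terms are:
  ⌊1361/17^1⌋ = ⌊1361/17⌋ = 80
  ⌊1361/17^2⌋ = ⌊1361/289⌋ = 4
(the next term ⌊1361/17^3⌋ = 0, terminating the sum). Summing: v_17(1361!) = 80 + 4 = 84.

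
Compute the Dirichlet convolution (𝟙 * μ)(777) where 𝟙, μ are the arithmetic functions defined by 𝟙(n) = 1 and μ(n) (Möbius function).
(𝟙 * μ)(777) = 0

Divisors of 777: [1, 3, 7, 21, 37, 111, 259, 777]. For each d | 777:
  d = 1: 𝟙(1) · μ(777/1) = 1 · -1 = -1
  d = 3: 𝟙(3) · μ(777/3) = 1 · 1 = 1
  d = 7: 𝟙(7) · μ(777/7) = 1 · 1 = 1
  d = 21: 𝟙(21) · μ(777/21) = 1 · -1 = -1
  d = 37: 𝟙(37) · μ(777/37) = 1 · 1 = 1
  d = 111: 𝟙(111) · μ(777/111) = 1 · -1 = -1
  d = 259: 𝟙(259) · μ(777/259) = 1 · -1 = -1
  d = 777: 𝟙(777) · μ(777/777) = 1 · 1 = 1
Summing: (𝟙 * μ)(777) = -1 + 1 + 1 + -1 + 1 + -1 + -1 + 1 = 0.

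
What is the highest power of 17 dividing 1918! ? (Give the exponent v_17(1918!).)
v_17(1918!) = 118

Legendre's formula: v_p(n!) = Σ_{k ≥ 1} ⌊n / p^k⌋. For p = 17, n = 1918, the terms are:
  ⌊1918/17^1⌋ = ⌊1918/17⌋ = 112
  ⌊1918/17^2⌋ = ⌊1918/289⌋ = 6
(the next term ⌊1918/17^3⌋ = 0, terminating the sum). Summing: v_17(1918!) = 112 + 6 = 118.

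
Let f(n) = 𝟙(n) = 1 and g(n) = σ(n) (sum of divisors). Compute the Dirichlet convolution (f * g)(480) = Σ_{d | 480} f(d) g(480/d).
(𝟙 * σ)(480) = 4200

Divisors of 480: [1, 2, 3, 4, 5, 6, 8, 10, 12, 15, 16, 20, 24, 30, 32, 40, 48, 60, 80, 96, 120, 160, 240, 480]. For each d | 480:
  d = 1: 𝟙(1) · σ(480/1) = 1 · 1512 = 1512
  d = 2: 𝟙(2) · σ(480/2) = 1 · 744 = 744
  d = 3: 𝟙(3) · σ(480/3) = 1 · 378 = 378
  d = 4: 𝟙(4) · σ(480/4) = 1 · 360 = 360
  d = 5: 𝟙(5) · σ(480/5) = 1 · 252 = 252
  d = 6: 𝟙(6) · σ(480/6) = 1 · 186 = 186
  d = 8: 𝟙(8) · σ(480/8) = 1 · 168 = 168
  d = 10: 𝟙(10) · σ(480/10) = 1 · 124 = 124
  d = 12: 𝟙(12) · σ(480/12) = 1 · 90 = 90
  d = 15: 𝟙(15) · σ(480/15) = 1 · 63 = 63
  d = 16: 𝟙(16) · σ(480/16) = 1 · 72 = 72
  d = 20: 𝟙(20) · σ(480/20) = 1 · 60 = 60
  d = 24: 𝟙(24) · σ(480/24) = 1 · 42 = 42
  d = 30: 𝟙(30) · σ(480/30) = 1 · 31 = 31
  d = 32: 𝟙(32) · σ(480/32) = 1 · 24 = 24
  d = 40: 𝟙(40) · σ(480/40) = 1 · 28 = 28
  d = 48: 𝟙(48) · σ(480/48) = 1 · 18 = 18
  d = 60: 𝟙(60) · σ(480/60) = 1 · 15 = 15
  d = 80: 𝟙(80) · σ(480/80) = 1 · 12 = 12
  d = 96: 𝟙(96) · σ(480/96) = 1 · 6 = 6
  d = 120: 𝟙(120) · σ(480/120) = 1 · 7 = 7
  d = 160: 𝟙(160) · σ(480/160) = 1 · 4 = 4
  d = 240: 𝟙(240) · σ(480/240) = 1 · 3 = 3
  d = 480: 𝟙(480) · σ(480/480) = 1 · 1 = 1
Summing: (𝟙 * σ)(480) = 1512 + 744 + 378 + 360 + 252 + 186 + 168 + 124 + 90 + 63 + 72 + 60 + 42 + 31 + 24 + 28 + 18 + 15 + 12 + 6 + 7 + 4 + 3 + 1 = 4200.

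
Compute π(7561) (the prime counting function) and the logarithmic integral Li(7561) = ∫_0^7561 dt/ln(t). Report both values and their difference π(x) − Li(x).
π(7561) = 960;  Li(7561) ≈ 977.42;  π(x) − Li(x) ≈ -17.42.

Direct count of primes ≤ 7561 gives π(7561) = 960. Numerical evaluation of the logarithmic integral gives Li(7561) ≈ 977.42. The difference π(x) − Li(x) ≈ -17.42 is typically negative for small/moderate x (Li(x) overestimates), though Littlewood's theorem shows this sign changes infinitely often.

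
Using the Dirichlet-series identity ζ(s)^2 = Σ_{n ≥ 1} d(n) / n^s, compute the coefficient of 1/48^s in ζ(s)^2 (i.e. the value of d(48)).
d(48) = 10

ζ(s)^2 = (Σ 1/m^s)(Σ 1/k^s). The coefficient of 1/n^s in the product is the number of ordered pairs (m, k) with mk = n, which equals d(n). For n = 48, divisors are [1, 2, 3, 4, 6, 8, 12, 16, 24, 48], so d(48) = 10.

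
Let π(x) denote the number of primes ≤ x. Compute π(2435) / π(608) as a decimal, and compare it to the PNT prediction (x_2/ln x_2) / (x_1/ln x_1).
π(2435)/π(608) = 360/111 ≈ 3.2432;  PNT prediction ≈ 3.2923.

π(608) = 111 and π(2435) = 360, so π(2435)/π(608) ≈ 3.2432. The PNT-predicted ratio is (2435/ln(2435)) / (608/ln(608)) ≈ 3.2923. The two agree to within a few percent, as expected.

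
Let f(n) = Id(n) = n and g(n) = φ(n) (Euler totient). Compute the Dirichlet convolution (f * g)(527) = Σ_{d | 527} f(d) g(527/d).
(Id * φ)(527) = 2013

Divisors of 527: [1, 17, 31, 527]. For each d | 527:
  d = 1: Id(1) · φ(527/1) = 1 · 480 = 480
  d = 17: Id(17) · φ(527/17) = 17 · 30 = 510
  d = 31: Id(31) · φ(527/31) = 31 · 16 = 496
  d = 527: Id(527) · φ(527/527) = 527 · 1 = 527
Summing: (Id * φ)(527) = 480 + 510 + 496 + 527 = 2013.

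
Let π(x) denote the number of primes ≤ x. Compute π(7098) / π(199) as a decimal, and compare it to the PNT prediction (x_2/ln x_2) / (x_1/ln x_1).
π(7098)/π(199) = 909/46 ≈ 19.7609;  PNT prediction ≈ 21.2915.

π(199) = 46 and π(7098) = 909, so π(7098)/π(199) ≈ 19.7609. The PNT-predicted ratio is (7098/ln(7098)) / (199/ln(199)) ≈ 21.2915. The two agree to within a few percent, as expected.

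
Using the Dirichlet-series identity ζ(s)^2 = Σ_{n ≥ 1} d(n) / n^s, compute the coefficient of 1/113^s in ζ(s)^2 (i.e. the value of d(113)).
d(113) = 2

ζ(s)^2 = (Σ 1/m^s)(Σ 1/k^s). The coefficient of 1/n^s in the product is the number of ordered pairs (m, k) with mk = n, which equals d(n). For n = 113, divisors are [1, 113], so d(113) = 2.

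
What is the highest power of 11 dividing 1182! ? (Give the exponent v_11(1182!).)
v_11(1182!) = 116

Legendre's formula: v_p(n!) = Σ_{k ≥ 1} ⌊n / p^k⌋. For p = 11, n = 1182, the terms are:
  ⌊1182/11^1⌋ = ⌊1182/11⌋ = 107
  ⌊1182/11^2⌋ = ⌊1182/121⌋ = 9
(the next term ⌊1182/11^3⌋ = 0, terminating the sum). Summing: v_11(1182!) = 107 + 9 = 116.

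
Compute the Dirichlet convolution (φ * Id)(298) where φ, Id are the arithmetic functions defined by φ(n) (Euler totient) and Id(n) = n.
(φ * Id)(298) = 891

Divisors of 298: [1, 2, 149, 298]. For each d | 298:
  d = 1: φ(1) · Id(298/1) = 1 · 298 = 298
  d = 2: φ(2) · Id(298/2) = 1 · 149 = 149
  d = 149: φ(149) · Id(298/149) = 148 · 2 = 296
  d = 298: φ(298) · Id(298/298) = 148 · 1 = 148
Summing: (φ * Id)(298) = 298 + 149 + 296 + 148 = 891.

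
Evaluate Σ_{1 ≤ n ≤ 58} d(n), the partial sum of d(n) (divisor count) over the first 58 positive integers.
Σ_{n ≤ 58} d(n) = 247

Compute d(n) for each 1 ≤ n ≤ 58: d(1) = 1, d(2) = 2, d(3) = 2, d(4) = 3, d(5) = 2, d(6) = 4, d(7) = 2, d(8) = 4, d(9) = 3, d(10) = 4, d(11) = 2, d(12) = 6, d(13) = 2, d(14) = 4, d(15) = 4, d(16) = 5, d(17) = 2, d(18) = 6, d(19) = 2, d(20) = 6, d(21) = 4, d(22) = 4, d(23) = 2, d(24) = 8, d(25) = 3, d(26) = 4, d(27) = 4, d(28) = 6, d(29) = 2, d(30) = 8, d(31) = 2, d(32) = 6, d(33) = 4, d(34) = 4, d(35) = 4, d(36) = 9, d(37) = 2, d(38) = 4, d(39) = 4, d(40) = 8, d(41) = 2, d(42) = 8, d(43) = 2, d(44) = 6, d(45) = 6, d(46) = 4, d(47) = 2, d(48) = 10, d(49) = 3, d(50) = 6, d(51) = 4, d(52) = 6, d(53) = 2, d(54) = 8, d(55) = 4, d(56) = 8, d(57) = 4, d(58) = 4. Summing all 58 values: 247. (Dirichlet's divisor formula: Σ_{n ≤ x} d(n) = x ln(x) + (2γ − 1) x + O(√x). For x = 58, the asymptotic estimate is ≈ 244.46.)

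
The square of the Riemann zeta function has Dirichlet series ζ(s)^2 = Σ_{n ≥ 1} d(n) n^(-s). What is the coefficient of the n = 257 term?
d(257) = 2

ζ(s)^2 = (Σ 1/m^s)(Σ 1/k^s). The coefficient of 1/n^s in the product is the number of ordered pairs (m, k) with mk = n, which equals d(n). For n = 257, divisors are [1, 257], so d(257) = 2.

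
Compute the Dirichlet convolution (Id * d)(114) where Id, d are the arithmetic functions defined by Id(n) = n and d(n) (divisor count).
(Id * d)(114) = 420

Divisors of 114: [1, 2, 3, 6, 19, 38, 57, 114]. For each d | 114:
  d = 1: Id(1) · d(114/1) = 1 · 8 = 8
  d = 2: Id(2) · d(114/2) = 2 · 4 = 8
  d = 3: Id(3) · d(114/3) = 3 · 4 = 12
  d = 6: Id(6) · d(114/6) = 6 · 2 = 12
  d = 19: Id(19) · d(114/19) = 19 · 4 = 76
  d = 38: Id(38) · d(114/38) = 38 · 2 = 76
  d = 57: Id(57) · d(114/57) = 57 · 2 = 114
  d = 114: Id(114) · d(114/114) = 114 · 1 = 114
Summing: (Id * d)(114) = 8 + 8 + 12 + 12 + 76 + 76 + 114 + 114 = 420.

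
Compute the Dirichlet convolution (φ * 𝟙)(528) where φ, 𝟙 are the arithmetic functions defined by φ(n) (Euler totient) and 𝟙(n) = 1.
(φ * 𝟙)(528) = 528

Divisors of 528: [1, 2, 3, 4, 6, 8, 11, 12, 16, 22, 24, 33, 44, 48, 66, 88, 132, 176, 264, 528]. For each d | 528:
  d = 1: φ(1) · 𝟙(528/1) = 1 · 1 = 1
  d = 2: φ(2) · 𝟙(528/2) = 1 · 1 = 1
  d = 3: φ(3) · 𝟙(528/3) = 2 · 1 = 2
  d = 4: φ(4) · 𝟙(528/4) = 2 · 1 = 2
  d = 6: φ(6) · 𝟙(528/6) = 2 · 1 = 2
  d = 8: φ(8) · 𝟙(528/8) = 4 · 1 = 4
  d = 11: φ(11) · 𝟙(528/11) = 10 · 1 = 10
  d = 12: φ(12) · 𝟙(528/12) = 4 · 1 = 4
  d = 16: φ(16) · 𝟙(528/16) = 8 · 1 = 8
  d = 22: φ(22) · 𝟙(528/22) = 10 · 1 = 10
  d = 24: φ(24) · 𝟙(528/24) = 8 · 1 = 8
  d = 33: φ(33) · 𝟙(528/33) = 20 · 1 = 20
  d = 44: φ(44) · 𝟙(528/44) = 20 · 1 = 20
  d = 48: φ(48) · 𝟙(528/48) = 16 · 1 = 16
  d = 66: φ(66) · 𝟙(528/66) = 20 · 1 = 20
  d = 88: φ(88) · 𝟙(528/88) = 40 · 1 = 40
  d = 132: φ(132) · 𝟙(528/132) = 40 · 1 = 40
  d = 176: φ(176) · 𝟙(528/176) = 80 · 1 = 80
  d = 264: φ(264) · 𝟙(528/264) = 80 · 1 = 80
  d = 528: φ(528) · 𝟙(528/528) = 160 · 1 = 160
Summing: (φ * 𝟙)(528) = 1 + 1 + 2 + 2 + 2 + 4 + 10 + 4 + 8 + 10 + 8 + 20 + 20 + 16 + 20 + 40 + 40 + 80 + 80 + 160 = 528.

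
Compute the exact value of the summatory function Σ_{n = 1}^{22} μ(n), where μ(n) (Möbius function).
Σ_{n ≤ 22} μ(n) = -1

Compute μ(n) for each 1 ≤ n ≤ 22: μ(1) = 1, μ(2) = -1, μ(3) = -1, μ(4) = 0, μ(5) = -1, μ(6) = 1, μ(7) = -1, μ(8) = 0, μ(9) = 0, μ(10) = 1, μ(11) = -1, μ(12) = 0, μ(13) = -1, μ(14) = 1, μ(15) = 1, μ(16) = 0, μ(17) = -1, μ(18) = 0, μ(19) = -1, μ(20) = 0, μ(21) = 1, μ(22) = 1. Summing all 22 values: -1. (Mertens function M(x) = Σ_{n ≤ x} μ(n); on average M(x) should be small (PNT ⟺ M(x) = o(x)).)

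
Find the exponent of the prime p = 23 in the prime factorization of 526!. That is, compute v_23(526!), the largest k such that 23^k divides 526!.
v_23(526!) = 22

Legendre's formula: v_p(n!) = Σ_{k ≥ 1} ⌊n / p^k⌋. For p = 23, n = 526, the terms are:
  ⌊526/23^1⌋ = ⌊526/23⌋ = 22
(the next term ⌊526/23^2⌋ = 0, terminating the sum). Summing: v_23(526!) = 22 = 22.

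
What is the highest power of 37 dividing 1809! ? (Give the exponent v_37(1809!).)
v_37(1809!) = 49

Legendre's formula: v_p(n!) = Σ_{k ≥ 1} ⌊n / p^k⌋. For p = 37, n = 1809, the terms are:
  ⌊1809/37^1⌋ = ⌊1809/37⌋ = 48
  ⌊1809/37^2⌋ = ⌊1809/1369⌋ = 1
(the next term ⌊1809/37^3⌋ = 0, terminating the sum). Summing: v_37(1809!) = 48 + 1 = 49.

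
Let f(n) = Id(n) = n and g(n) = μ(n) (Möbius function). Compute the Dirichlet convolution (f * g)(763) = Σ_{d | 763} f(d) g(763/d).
(Id * μ)(763) = 648

Divisors of 763: [1, 7, 109, 763]. For each d | 763:
  d = 1: Id(1) · μ(763/1) = 1 · 1 = 1
  d = 7: Id(7) · μ(763/7) = 7 · -1 = -7
  d = 109: Id(109) · μ(763/109) = 109 · -1 = -109
  d = 763: Id(763) · μ(763/763) = 763 · 1 = 763
Summing: (Id * μ)(763) = 1 + -7 + -109 + 763 = 648.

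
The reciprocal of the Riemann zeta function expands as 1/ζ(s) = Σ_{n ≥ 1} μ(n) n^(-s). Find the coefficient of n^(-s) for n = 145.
μ(145) = 1

Factor n = 145 = 5 · 29. μ(n) = 0 if any exponent ≥ 2 (not squarefree); otherwise μ(n) = (−1)^{ω(n)} where ω(n) is the number of distinct prime factors. Applying: μ(145) = 1.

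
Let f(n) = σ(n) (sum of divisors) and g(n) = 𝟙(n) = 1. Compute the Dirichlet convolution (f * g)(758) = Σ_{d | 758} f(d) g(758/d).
(σ * 𝟙)(758) = 1524

Divisors of 758: [1, 2, 379, 758]. For each d | 758:
  d = 1: σ(1) · 𝟙(758/1) = 1 · 1 = 1
  d = 2: σ(2) · 𝟙(758/2) = 3 · 1 = 3
  d = 379: σ(379) · 𝟙(758/379) = 380 · 1 = 380
  d = 758: σ(758) · 𝟙(758/758) = 1140 · 1 = 1140
Summing: (σ * 𝟙)(758) = 1 + 3 + 380 + 1140 = 1524.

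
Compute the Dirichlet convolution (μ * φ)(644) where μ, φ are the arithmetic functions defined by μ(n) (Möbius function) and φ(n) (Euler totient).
(μ * φ)(644) = 105

Divisors of 644: [1, 2, 4, 7, 14, 23, 28, 46, 92, 161, 322, 644]. For each d | 644:
  d = 1: μ(1) · φ(644/1) = 1 · 264 = 264
  d = 2: μ(2) · φ(644/2) = -1 · 132 = -132
  d = 4: μ(4) · φ(644/4) = 0 · 132 = 0
  d = 7: μ(7) · φ(644/7) = -1 · 44 = -44
  d = 14: μ(14) · φ(644/14) = 1 · 22 = 22
  d = 23: μ(23) · φ(644/23) = -1 · 12 = -12
  d = 28: μ(28) · φ(644/28) = 0 · 22 = 0
  d = 46: μ(46) · φ(644/46) = 1 · 6 = 6
  d = 92: μ(92) · φ(644/92) = 0 · 6 = 0
  d = 161: μ(161) · φ(644/161) = 1 · 2 = 2
  d = 322: μ(322) · φ(644/322) = -1 · 1 = -1
  d = 644: μ(644) · φ(644/644) = 0 · 1 = 0
Summing: (μ * φ)(644) = 264 + -132 + 0 + -44 + 22 + -12 + 0 + 6 + 0 + 2 + -1 + 0 = 105.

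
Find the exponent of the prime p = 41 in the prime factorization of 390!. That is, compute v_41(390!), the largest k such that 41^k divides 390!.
v_41(390!) = 9

Legendre's formula: v_p(n!) = Σ_{k ≥ 1} ⌊n / p^k⌋. For p = 41, n = 390, the terms are:
  ⌊390/41^1⌋ = ⌊390/41⌋ = 9
(the next term ⌊390/41^2⌋ = 0, terminating the sum). Summing: v_41(390!) = 9 = 9.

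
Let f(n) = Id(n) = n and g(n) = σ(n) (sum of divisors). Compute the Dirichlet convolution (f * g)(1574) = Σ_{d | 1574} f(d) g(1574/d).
(Id * σ)(1574) = 7875

Divisors of 1574: [1, 2, 787, 1574]. For each d | 1574:
  d = 1: Id(1) · σ(1574/1) = 1 · 2364 = 2364
  d = 2: Id(2) · σ(1574/2) = 2 · 788 = 1576
  d = 787: Id(787) · σ(1574/787) = 787 · 3 = 2361
  d = 1574: Id(1574) · σ(1574/1574) = 1574 · 1 = 1574
Summing: (Id * σ)(1574) = 2364 + 1576 + 2361 + 1574 = 7875.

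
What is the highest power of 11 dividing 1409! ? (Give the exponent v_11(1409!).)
v_11(1409!) = 140

Legendre's formula: v_p(n!) = Σ_{k ≥ 1} ⌊n / p^k⌋. For p = 11, n = 1409, the terms are:
  ⌊1409/11^1⌋ = ⌊1409/11⌋ = 128
  ⌊1409/11^2⌋ = ⌊1409/121⌋ = 11
  ⌊1409/11^3⌋ = ⌊1409/1331⌋ = 1
(the next term ⌊1409/11^4⌋ = 0, terminating the sum). Summing: v_11(1409!) = 128 + 11 + 1 = 140.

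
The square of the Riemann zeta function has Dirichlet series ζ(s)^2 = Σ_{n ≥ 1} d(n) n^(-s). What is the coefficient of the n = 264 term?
d(264) = 16

ζ(s)^2 = (Σ 1/m^s)(Σ 1/k^s). The coefficient of 1/n^s in the product is the number of ordered pairs (m, k) with mk = n, which equals d(n). For n = 264, divisors are [1, 2, 3, 4, 6, 8, 11, 12, 22, 24, 33, 44, 66, 88, 132, 264], so d(264) = 16.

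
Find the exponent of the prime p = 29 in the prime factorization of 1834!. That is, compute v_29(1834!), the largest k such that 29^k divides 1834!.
v_29(1834!) = 65

Legendre's formula: v_p(n!) = Σ_{k ≥ 1} ⌊n / p^k⌋. For p = 29, n = 1834, the terms are:
  ⌊1834/29^1⌋ = ⌊1834/29⌋ = 63
  ⌊1834/29^2⌋ = ⌊1834/841⌋ = 2
(the next term ⌊1834/29^3⌋ = 0, terminating the sum). Summing: v_29(1834!) = 63 + 2 = 65.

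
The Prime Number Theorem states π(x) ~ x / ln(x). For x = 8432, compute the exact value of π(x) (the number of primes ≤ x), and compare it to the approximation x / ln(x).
π(8432) = 1055;  x/ln(x) ≈ 932.77;  relative error ≈ 11.59%.

Directly count primes up to 8432: π(8432) = 1055. The PNT approximation gives 8432/ln(8432) ≈ 8432/9.03979 ≈ 932.77. Relative error (π(x) − x/ln(x)) / π(x) ≈ 11.59%; the approximation is known to undercount slightly (Li(x) is a better estimate).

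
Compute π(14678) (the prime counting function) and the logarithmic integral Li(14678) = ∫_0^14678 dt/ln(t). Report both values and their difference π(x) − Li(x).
π(14678) = 1718;  Li(14678) ≈ 1743.10;  π(x) − Li(x) ≈ -25.10.

Direct count of primes ≤ 14678 gives π(14678) = 1718. Numerical evaluation of the logarithmic integral gives Li(14678) ≈ 1743.10. The difference π(x) − Li(x) ≈ -25.10 is typically negative for small/moderate x (Li(x) overestimates), though Littlewood's theorem shows this sign changes infinitely often.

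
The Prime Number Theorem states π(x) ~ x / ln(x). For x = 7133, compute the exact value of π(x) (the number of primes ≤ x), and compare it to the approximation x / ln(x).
π(7133) = 914;  x/ln(x) ≈ 803.95;  relative error ≈ 12.04%.

Directly count primes up to 7133: π(7133) = 914. The PNT approximation gives 7133/ln(7133) ≈ 7133/8.87249 ≈ 803.95. Relative error (π(x) − x/ln(x)) / π(x) ≈ 12.04%; the approximation is known to undercount slightly (Li(x) is a better estimate).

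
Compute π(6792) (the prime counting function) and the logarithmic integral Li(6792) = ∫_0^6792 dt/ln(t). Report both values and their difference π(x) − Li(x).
π(6792) = 874;  Li(6792) ≈ 890.80;  π(x) − Li(x) ≈ -16.80.

Direct count of primes ≤ 6792 gives π(6792) = 874. Numerical evaluation of the logarithmic integral gives Li(6792) ≈ 890.80. The difference π(x) − Li(x) ≈ -16.80 is typically negative for small/moderate x (Li(x) overestimates), though Littlewood's theorem shows this sign changes infinitely often.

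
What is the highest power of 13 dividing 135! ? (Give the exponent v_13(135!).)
v_13(135!) = 10

Legendre's formula: v_p(n!) = Σ_{k ≥ 1} ⌊n / p^k⌋. For p = 13, n = 135, the terms are:
  ⌊135/13^1⌋ = ⌊135/13⌋ = 10
(the next term ⌊135/13^2⌋ = 0, terminating the sum). Summing: v_13(135!) = 10 = 10.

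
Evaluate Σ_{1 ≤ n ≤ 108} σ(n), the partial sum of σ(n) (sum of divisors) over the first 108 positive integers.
Σ_{n ≤ 108} σ(n) = 9673

Compute σ(n) for each 1 ≤ n ≤ 108: σ(1) = 1, σ(2) = 3, σ(3) = 4, σ(4) = 7, σ(5) = 6, σ(6) = 12, σ(7) = 8, σ(8) = 15, σ(9) = 13, σ(10) = 18, σ(11) = 12, σ(12) = 28, σ(13) = 14, σ(14) = 24, σ(15) = 24, σ(16) = 31, σ(17) = 18, σ(18) = 39, σ(19) = 20, σ(20) = 42, σ(21) = 32, σ(22) = 36, σ(23) = 24, σ(24) = 60, σ(25) = 31, σ(26) = 42, σ(27) = 40, σ(28) = 56, σ(29) = 30, σ(30) = 72, σ(31) = 32, σ(32) = 63, σ(33) = 48, σ(34) = 54, σ(35) = 48, σ(36) = 91, σ(37) = 38, σ(38) = 60, σ(39) = 56, σ(40) = 90, σ(41) = 42, σ(42) = 96, σ(43) = 44, σ(44) = 84, σ(45) = 78, σ(46) = 72, σ(47) = 48, σ(48) = 124, σ(49) = 57, σ(50) = 93, σ(51) = 72, σ(52) = 98, σ(53) = 54, σ(54) = 120, σ(55) = 72, σ(56) = 120, σ(57) = 80, σ(58) = 90, σ(59) = 60, σ(60) = 168, σ(61) = 62, σ(62) = 96, σ(63) = 104, σ(64) = 127, σ(65) = 84, σ(66) = 144, σ(67) = 68, σ(68) = 126, σ(69) = 96, σ(70) = 144, σ(71) = 72, σ(72) = 195, σ(73) = 74, σ(74) = 114, σ(75) = 124, σ(76) = 140, σ(77) = 96, σ(78) = 168, σ(79) = 80, σ(80) = 186, σ(81) = 121, σ(82) = 126, σ(83) = 84, σ(84) = 224, σ(85) = 108, σ(86) = 132, σ(87) = 120, σ(88) = 180, σ(89) = 90, σ(90) = 234, σ(91) = 112, σ(92) = 168, σ(93) = 128, σ(94) = 144, σ(95) = 120, σ(96) = 252, σ(97) = 98, σ(98) = 171, σ(99) = 156, σ(100) = 217, σ(101) = 102, σ(102) = 216, σ(103) = 104, σ(104) = 210, σ(105) = 192, σ(106) = 162, σ(107) = 108, σ(108) = 280. Summing all 108 values: 9673. (Average order: Σ_{n ≤ x} σ(n) ~ (π²/12) x². For x = 108, (π²/12)·108² ≈ 9593.26.)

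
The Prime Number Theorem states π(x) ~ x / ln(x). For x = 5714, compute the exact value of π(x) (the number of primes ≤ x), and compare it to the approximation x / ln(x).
π(5714) = 752;  x/ln(x) ≈ 660.53;  relative error ≈ 12.16%.

Directly count primes up to 5714: π(5714) = 752. The PNT approximation gives 5714/ln(5714) ≈ 5714/8.65067 ≈ 660.53. Relative error (π(x) − x/ln(x)) / π(x) ≈ 12.16%; the approximation is known to undercount slightly (Li(x) is a better estimate).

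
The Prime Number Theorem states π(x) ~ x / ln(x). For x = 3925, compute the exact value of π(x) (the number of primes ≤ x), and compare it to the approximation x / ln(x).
π(3925) = 544;  x/ln(x) ≈ 474.31;  relative error ≈ 12.81%.

Directly count primes up to 3925: π(3925) = 544. The PNT approximation gives 3925/ln(3925) ≈ 3925/8.27512 ≈ 474.31. Relative error (π(x) − x/ln(x)) / π(x) ≈ 12.81%; the approximation is known to undercount slightly (Li(x) is a better estimate).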